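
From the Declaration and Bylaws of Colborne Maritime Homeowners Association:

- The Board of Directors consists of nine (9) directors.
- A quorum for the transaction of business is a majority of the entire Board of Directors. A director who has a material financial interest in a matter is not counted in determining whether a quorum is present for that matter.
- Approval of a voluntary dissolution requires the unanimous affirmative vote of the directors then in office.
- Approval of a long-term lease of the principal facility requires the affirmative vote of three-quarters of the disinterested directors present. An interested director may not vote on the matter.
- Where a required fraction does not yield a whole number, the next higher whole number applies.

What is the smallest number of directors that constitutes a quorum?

A majority of 9 is 5.

5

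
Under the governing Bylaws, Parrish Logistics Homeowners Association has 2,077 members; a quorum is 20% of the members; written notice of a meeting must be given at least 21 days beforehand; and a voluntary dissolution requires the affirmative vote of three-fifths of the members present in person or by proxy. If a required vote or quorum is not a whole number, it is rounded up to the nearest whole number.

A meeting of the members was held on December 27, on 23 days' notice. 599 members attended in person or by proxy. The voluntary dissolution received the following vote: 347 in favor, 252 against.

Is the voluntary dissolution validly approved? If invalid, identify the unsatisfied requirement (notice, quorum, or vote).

Notice: 23 days given; 21 required. Satisfied.
Quorum: 20% of 2,077 = 415.40, rounded up to 416; 599 present. Satisfied.
Vote: requires three-fifths of those present (599); 3/5 of 599 = 359.40, rounded up to 360, so 360 needed; 347 in favor. Not satisfied.

Invalid — vote requirement not satisfied.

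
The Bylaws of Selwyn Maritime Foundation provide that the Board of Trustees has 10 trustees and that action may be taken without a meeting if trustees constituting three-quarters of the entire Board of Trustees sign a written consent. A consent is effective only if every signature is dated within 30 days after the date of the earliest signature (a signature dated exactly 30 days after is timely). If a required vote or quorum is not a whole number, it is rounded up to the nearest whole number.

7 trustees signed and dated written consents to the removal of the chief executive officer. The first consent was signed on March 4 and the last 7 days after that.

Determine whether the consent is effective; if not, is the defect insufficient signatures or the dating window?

Signatures required: three-quarters of 10 — 3/4 of 10 = 7.50, rounded up to 8, so 8 needed; 7 signed. Insufficient.
Dating window: the latest signature is 7 days after the earliest; the limit is 30 days. Within the window.

Not effective — insufficient signatures.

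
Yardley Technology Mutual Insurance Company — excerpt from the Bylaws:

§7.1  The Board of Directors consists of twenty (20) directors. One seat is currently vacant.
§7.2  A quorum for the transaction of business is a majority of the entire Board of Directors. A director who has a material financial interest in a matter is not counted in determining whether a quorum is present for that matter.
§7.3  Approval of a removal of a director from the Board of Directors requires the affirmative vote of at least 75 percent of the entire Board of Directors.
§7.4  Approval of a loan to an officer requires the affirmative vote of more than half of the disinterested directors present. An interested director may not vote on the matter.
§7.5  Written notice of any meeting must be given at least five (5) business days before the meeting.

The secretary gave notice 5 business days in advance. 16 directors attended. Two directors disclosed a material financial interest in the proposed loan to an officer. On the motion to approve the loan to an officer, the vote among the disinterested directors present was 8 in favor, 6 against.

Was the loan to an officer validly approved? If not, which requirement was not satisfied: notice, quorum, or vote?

Valid — all requirements satisfied.

Notice: 5 business days given; 5 required (5 ≥ 5). Satisfied.
Quorum: 16 present, but the 2 interested directors do not count, leaving 14. Quorum is 11. Satisfied.
Vote: the loan to an officer requires a majority of the disinterested directors present (16 − 2 = 14). A majority of 14 is 8, so 8 affirmative votes are needed; 8 voted in favor. Satisfied.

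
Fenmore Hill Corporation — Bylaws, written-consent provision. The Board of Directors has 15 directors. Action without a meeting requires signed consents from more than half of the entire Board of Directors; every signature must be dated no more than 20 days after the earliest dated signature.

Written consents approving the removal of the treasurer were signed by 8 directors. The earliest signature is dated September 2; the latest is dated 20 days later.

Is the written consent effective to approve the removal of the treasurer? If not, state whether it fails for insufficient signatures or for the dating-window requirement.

Effective — both the signature and dating-window requirements are satisfied.

Signatures required: more than half of 15 — a majority of 15 is 8, so 8 needed; 8 signed. Sufficient.
Dating window: the latest signature is 20 days after the earliest; the limit is 20 days. Within the window.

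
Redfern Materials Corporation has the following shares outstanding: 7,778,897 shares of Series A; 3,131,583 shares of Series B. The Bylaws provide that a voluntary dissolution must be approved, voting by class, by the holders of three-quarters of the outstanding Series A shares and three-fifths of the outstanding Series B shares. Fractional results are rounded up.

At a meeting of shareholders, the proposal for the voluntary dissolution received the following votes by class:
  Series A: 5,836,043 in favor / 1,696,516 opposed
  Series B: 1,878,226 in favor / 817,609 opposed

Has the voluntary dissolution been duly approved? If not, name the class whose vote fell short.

Not approved — the Series B shares did not give the required vote.

Series A: 3/4 of 7778897 = 5834172.75, rounded up to 5834173; 5,834,173 required, 5,836,043 in favor — approved.
Series B: 3/5 of 3131583 = 1878949.80, rounded up to 1878950; 1,878,950 required, 1,878,226 in favor — not approved.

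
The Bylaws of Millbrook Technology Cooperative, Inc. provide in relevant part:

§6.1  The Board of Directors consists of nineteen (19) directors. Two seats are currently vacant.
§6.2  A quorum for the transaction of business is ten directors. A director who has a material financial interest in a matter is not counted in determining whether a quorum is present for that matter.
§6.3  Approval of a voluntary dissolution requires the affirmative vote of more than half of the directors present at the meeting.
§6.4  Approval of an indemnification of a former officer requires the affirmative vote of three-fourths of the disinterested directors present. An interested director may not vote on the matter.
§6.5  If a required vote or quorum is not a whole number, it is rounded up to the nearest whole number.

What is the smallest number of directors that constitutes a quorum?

The quorum is fixed at 10.

10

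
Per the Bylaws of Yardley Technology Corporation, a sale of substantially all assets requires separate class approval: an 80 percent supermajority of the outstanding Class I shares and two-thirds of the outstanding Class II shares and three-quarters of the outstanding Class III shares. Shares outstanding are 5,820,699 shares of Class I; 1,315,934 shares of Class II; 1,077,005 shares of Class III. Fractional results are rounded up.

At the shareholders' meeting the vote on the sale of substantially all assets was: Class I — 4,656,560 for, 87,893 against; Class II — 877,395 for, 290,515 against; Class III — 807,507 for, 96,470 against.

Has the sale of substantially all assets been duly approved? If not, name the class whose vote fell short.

Class I: 4/5 of 5820699 = 4656559.20, rounded up to 4656560; 4,656,560 required, 4,656,560 in favor — approved.
Class II: 2/3 of 1315934 = 877289.33, rounded up to 877290; 877,290 required, 877,395 in favor — approved.
Class III: 3/4 of 1077005 = 807753.75, rounded up to 807754; 807,754 required, 807,507 in favor — not approved.

Not approved — the Class III shares did not give the required vote.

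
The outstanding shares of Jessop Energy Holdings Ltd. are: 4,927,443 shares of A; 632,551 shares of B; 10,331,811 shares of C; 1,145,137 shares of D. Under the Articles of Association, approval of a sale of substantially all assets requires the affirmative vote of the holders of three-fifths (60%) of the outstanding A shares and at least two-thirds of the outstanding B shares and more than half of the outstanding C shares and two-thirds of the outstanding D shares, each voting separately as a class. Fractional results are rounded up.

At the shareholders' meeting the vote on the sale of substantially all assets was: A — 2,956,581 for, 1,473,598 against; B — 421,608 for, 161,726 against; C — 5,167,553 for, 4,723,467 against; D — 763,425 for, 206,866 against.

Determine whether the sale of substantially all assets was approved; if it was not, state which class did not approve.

A: 3/5 of 4927443 = 2956465.80, rounded up to 2956466; 2,956,466 required, 2,956,581 in favor — approved.
B: 2/3 of 632551 = 421700.67, rounded up to 421701; 421,701 required, 421,608 in favor — not approved.
C: a majority of 10331811 is 5165906; 5,165,906 required, 5,167,553 in favor — approved.
D: 2/3 of 1145137 = 763424.67, rounded up to 763425; 763,425 required, 763,425 in favor — approved.

Not approved — the B shares did not give the required vote.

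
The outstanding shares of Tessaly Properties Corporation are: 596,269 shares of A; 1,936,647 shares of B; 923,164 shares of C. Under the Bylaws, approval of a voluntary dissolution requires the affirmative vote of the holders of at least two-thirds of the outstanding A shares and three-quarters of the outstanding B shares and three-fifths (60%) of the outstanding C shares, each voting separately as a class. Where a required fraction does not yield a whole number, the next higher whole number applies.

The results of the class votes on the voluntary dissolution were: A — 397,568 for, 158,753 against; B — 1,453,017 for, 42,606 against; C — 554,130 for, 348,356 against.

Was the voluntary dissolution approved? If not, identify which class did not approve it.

Approved — every class gave the required vote.

A: 2/3 of 596269 = 397512.67, rounded up to 397513; 397,513 required, 397,568 in favor — approved.
B: 3/4 of 1936647 = 1452485.25, rounded up to 1452486; 1,452,486 required, 1,453,017 in favor — approved.
C: 3/5 of 923164 = 553898.40, rounded up to 553899; 553,899 required, 554,130 in favor — approved.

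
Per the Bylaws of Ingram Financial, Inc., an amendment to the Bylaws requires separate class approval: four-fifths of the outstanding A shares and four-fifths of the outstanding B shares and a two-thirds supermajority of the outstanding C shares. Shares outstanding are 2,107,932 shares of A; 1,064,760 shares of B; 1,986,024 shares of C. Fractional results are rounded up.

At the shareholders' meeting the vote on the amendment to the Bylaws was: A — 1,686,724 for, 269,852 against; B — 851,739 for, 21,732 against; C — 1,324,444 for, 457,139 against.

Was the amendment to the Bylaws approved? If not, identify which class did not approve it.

A: 4/5 of 2107932 = 1686345.60, rounded up to 1686346; 1,686,346 required, 1,686,724 in favor — approved.
B: 4/5 of 1064760 = 851808; 851,808 required, 851,739 in favor — not approved.
C: 2/3 of 1986024 = 1324016; 1,324,016 required, 1,324,444 in favor — approved.

Not approved — the B shares did not give the required vote.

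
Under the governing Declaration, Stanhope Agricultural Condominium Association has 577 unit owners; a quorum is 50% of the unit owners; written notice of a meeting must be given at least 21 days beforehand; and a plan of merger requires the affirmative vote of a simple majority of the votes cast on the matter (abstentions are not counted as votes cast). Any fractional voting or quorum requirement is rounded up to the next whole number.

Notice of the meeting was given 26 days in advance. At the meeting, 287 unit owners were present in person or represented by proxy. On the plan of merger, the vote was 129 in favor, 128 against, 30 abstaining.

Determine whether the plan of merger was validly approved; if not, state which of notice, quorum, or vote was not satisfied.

Invalid — quorum requirement not satisfied.

Notice: 26 days given; 21 required. Satisfied.
Quorum: 50% of 577 = 288.50, rounded up to 289; 287 present. Not satisfied.
Vote: requires a majority of the votes cast (287 − 30 abstaining = 257); a majority of 257 is 129, so 129 needed; 129 in favor. Satisfied.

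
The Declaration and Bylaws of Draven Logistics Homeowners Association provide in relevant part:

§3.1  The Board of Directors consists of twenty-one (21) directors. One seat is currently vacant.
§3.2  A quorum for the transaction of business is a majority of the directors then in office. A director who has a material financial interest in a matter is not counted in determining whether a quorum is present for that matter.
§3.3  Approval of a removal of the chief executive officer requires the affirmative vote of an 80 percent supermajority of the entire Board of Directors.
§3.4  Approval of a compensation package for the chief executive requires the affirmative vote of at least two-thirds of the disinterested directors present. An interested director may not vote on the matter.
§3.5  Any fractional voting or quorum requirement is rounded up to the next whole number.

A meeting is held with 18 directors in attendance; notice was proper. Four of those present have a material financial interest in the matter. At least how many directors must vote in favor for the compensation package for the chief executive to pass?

The compensation package for the chief executive requires two-thirds of the disinterested directors present (18 − 4 = 14).
2/3 of 14 = 9.33, rounded up to 10.

10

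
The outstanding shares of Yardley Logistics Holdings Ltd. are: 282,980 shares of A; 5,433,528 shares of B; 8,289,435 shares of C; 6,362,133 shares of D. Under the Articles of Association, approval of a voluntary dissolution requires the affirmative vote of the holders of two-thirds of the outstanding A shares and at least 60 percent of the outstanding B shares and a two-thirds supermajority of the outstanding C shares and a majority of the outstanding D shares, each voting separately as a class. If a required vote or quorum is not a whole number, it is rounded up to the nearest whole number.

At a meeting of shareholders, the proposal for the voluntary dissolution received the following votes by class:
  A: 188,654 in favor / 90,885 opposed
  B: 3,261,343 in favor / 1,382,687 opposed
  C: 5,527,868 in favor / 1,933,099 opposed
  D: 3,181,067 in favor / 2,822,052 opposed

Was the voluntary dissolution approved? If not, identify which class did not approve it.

Approved — every class gave the required vote.

A: 2/3 of 282980 = 188653.33, rounded up to 188654; 188,654 required, 188,654 in favor — approved.
B: 3/5 of 5433528 = 3260116.80, rounded up to 3260117; 3,260,117 required, 3,261,343 in favor — approved.
C: 2/3 of 8289435 = 5526290; 5,526,290 required, 5,527,868 in favor — approved.
D: a majority of 6362133 is 3181067; 3,181,067 required, 3,181,067 in favor — approved.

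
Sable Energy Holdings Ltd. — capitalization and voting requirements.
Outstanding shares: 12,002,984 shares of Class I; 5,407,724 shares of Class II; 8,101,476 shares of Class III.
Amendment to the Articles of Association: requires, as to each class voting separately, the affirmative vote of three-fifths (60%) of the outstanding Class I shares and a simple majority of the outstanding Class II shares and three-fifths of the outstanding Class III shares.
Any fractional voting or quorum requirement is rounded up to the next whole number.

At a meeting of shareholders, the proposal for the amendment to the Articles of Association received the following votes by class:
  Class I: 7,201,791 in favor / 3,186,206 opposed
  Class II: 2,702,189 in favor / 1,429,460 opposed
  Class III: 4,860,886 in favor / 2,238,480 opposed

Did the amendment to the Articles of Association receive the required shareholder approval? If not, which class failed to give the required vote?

Not approved — the Class II shares did not give the required vote.

Class I: 3/5 of 12002984 = 7201790.40, rounded up to 7201791; 7,201,791 required, 7,201,791 in favor — approved.
Class II: a majority of 5407724 is 2703863; 2,703,863 required, 2,702,189 in favor — not approved.
Class III: 3/5 of 8101476 = 4860885.60, rounded up to 4860886; 4,860,886 required, 4,860,886 in favor — approved.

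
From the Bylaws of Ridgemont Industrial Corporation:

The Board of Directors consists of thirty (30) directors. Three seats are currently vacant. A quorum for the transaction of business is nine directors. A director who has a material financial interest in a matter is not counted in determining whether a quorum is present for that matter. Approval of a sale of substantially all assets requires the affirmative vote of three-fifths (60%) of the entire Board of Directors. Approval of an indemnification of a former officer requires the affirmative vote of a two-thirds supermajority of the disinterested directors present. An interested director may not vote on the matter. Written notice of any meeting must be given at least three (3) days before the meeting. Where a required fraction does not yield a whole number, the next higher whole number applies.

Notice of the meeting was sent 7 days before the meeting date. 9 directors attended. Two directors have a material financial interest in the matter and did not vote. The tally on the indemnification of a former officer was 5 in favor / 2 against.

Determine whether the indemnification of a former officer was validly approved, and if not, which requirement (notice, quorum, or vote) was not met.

Notice: 7 days given; 3 required (7 ≥ 3). Satisfied.
Quorum: 9 present, but the 2 interested directors do not count, leaving 7. Quorum is 9. Not satisfied.
Vote: the indemnification of a former officer requires two-thirds of the disinterested directors present (9 − 2 = 7). 2/3 of 7 = 4.67, rounded up to 5, so 5 affirmative votes are needed; 5 voted in favor. Satisfied. (Moot — without a quorum no business can be validly transacted.)

Invalid — quorum requirement not satisfied.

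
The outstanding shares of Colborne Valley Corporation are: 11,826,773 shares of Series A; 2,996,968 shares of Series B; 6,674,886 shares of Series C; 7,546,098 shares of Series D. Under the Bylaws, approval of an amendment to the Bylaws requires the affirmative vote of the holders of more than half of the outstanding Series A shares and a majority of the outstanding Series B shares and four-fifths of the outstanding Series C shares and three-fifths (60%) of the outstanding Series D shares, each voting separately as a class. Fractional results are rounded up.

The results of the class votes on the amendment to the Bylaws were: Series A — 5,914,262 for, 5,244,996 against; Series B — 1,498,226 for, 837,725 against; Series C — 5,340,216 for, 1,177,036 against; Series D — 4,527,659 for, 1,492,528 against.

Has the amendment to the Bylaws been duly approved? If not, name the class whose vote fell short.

Series A: a majority of 11826773 is 5913387; 5,913,387 required, 5,914,262 in favor — approved.
Series B: a majority of 2996968 is 1498485; 1,498,485 required, 1,498,226 in favor — not approved.
Series C: 4/5 of 6674886 = 5339908.80, rounded up to 5339909; 5,339,909 required, 5,340,216 in favor — approved.
Series D: 3/5 of 7546098 = 4527658.80, rounded up to 4527659; 4,527,659 required, 4,527,659 in favor — approved.

Not approved — the Series B shares did not give the required vote.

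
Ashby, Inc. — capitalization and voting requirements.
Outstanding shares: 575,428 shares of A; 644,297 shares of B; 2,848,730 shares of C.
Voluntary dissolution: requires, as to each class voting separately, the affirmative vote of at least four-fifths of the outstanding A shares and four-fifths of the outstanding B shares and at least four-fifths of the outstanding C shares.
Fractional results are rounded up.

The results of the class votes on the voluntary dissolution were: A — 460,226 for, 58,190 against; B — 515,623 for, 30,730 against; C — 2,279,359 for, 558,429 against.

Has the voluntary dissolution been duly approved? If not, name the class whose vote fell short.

Not approved — the A shares did not give the required vote.

A: 4/5 of 575428 = 460342.40, rounded up to 460343; 460,343 required, 460,226 in favor — not approved.
B: 4/5 of 644297 = 515437.60, rounded up to 515438; 515,438 required, 515,623 in favor — approved.
C: 4/5 of 2848730 = 2278984; 2,278,984 required, 2,279,359 in favor — approved.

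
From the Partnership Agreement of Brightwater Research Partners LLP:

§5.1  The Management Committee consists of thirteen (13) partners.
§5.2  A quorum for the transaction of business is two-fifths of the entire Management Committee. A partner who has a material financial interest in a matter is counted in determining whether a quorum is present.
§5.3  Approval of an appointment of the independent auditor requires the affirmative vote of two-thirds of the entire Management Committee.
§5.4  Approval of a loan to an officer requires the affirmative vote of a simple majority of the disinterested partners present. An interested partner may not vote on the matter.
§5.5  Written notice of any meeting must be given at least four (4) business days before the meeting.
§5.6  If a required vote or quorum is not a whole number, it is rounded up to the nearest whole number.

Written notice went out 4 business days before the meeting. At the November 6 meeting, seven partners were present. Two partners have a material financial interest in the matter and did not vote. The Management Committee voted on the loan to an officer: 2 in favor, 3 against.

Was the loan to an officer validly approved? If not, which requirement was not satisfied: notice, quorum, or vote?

Notice: 4 business days given; 4 required (4 ≥ 4). Satisfied.
Quorum: 7 present (interested partners count toward quorum); quorum is 6. Satisfied.
Vote: the loan to an officer requires a majority of the disinterested partners present (7 − 2 = 5). A majority of 5 is 3, so 3 affirmative votes are needed; 2 voted in favor. Not satisfied.

Invalid — vote requirement not satisfied.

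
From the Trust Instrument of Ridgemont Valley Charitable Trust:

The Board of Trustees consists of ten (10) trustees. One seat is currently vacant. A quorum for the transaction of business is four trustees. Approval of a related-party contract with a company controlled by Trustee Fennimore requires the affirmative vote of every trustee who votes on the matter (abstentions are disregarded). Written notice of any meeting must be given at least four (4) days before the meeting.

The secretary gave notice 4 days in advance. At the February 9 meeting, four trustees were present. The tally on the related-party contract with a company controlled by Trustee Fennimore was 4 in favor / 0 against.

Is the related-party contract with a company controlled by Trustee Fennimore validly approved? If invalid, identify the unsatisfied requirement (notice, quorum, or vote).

Notice: 4 days given; 4 required (4 ≥ 4). Satisfied.
Quorum: 4 present; quorum is 4. Satisfied.
Vote: the related-party contract with a company controlled by Trustee Fennimore requires the unanimous vote of the votes cast (4). Unanimous means all 4, so 4 affirmative votes are needed; 4 voted in favor. Satisfied.

Valid — all requirements satisfied.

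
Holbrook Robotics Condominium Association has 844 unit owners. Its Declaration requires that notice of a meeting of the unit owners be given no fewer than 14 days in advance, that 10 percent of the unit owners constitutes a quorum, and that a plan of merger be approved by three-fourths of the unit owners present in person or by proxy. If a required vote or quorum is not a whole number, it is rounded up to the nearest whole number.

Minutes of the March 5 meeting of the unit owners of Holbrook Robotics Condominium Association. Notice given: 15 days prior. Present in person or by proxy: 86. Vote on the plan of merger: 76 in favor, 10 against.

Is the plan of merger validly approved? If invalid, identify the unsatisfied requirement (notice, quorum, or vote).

Notice: 15 days given; 14 required. Satisfied.
Quorum: 10% of 844 = 84.40, rounded up to 85; 86 present. Satisfied.
Vote: requires three-fourths of those present (86); 3/4 of 86 = 64.50, rounded up to 65, so 65 needed; 76 in favor. Satisfied.

Valid — all requirements satisfied.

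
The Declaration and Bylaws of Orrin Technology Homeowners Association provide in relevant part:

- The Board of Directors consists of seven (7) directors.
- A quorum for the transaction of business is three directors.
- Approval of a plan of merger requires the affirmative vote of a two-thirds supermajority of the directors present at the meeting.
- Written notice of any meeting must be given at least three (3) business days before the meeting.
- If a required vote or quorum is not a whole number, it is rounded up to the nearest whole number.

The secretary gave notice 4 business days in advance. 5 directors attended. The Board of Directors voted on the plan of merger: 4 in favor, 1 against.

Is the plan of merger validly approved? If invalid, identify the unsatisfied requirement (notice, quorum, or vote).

Notice: 4 business days given; 3 required (4 ≥ 3). Satisfied.
Quorum: 5 present; quorum is 3. Satisfied.
Vote: the plan of merger requires two-thirds of the directors present (5). 2/3 of 5 = 3.33, rounded up to 4, so 4 affirmative votes are needed; 4 voted in favor. Satisfied.

Valid — all requirements satisfied.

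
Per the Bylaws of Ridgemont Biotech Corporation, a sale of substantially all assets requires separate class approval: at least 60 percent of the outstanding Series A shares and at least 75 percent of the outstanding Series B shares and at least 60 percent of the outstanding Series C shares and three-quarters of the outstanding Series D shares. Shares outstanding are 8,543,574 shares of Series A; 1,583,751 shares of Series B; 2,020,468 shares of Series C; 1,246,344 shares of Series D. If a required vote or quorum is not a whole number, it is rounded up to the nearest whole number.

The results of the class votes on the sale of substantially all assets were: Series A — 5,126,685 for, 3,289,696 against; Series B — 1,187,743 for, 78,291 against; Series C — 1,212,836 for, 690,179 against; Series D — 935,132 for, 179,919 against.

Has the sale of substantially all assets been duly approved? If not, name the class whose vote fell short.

Not approved — the Series B shares did not give the required vote.

Series A: 3/5 of 8543574 = 5126144.40, rounded up to 5126145; 5,126,145 required, 5,126,685 in favor — approved.
Series B: 3/4 of 1583751 = 1187813.25, rounded up to 1187814; 1,187,814 required, 1,187,743 in favor — not approved.
Series C: 3/5 of 2020468 = 1212280.80, rounded up to 1212281; 1,212,281 required, 1,212,836 in favor — approved.
Series D: 3/4 of 1246344 = 934758; 934,758 required, 935,132 in favor — approved.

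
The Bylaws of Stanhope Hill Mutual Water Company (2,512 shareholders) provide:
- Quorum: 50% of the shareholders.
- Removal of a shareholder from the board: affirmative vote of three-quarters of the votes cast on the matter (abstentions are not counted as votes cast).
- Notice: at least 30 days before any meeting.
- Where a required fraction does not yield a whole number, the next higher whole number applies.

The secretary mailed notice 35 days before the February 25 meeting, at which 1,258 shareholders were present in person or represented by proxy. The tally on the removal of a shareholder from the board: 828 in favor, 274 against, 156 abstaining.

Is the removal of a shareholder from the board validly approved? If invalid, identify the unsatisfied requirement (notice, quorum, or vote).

Notice: 35 days given; 30 required. Satisfied.
Quorum: 50% of 2,512 = 1,256; 1,258 present. Satisfied.
Vote: requires three-fourths of the votes cast (1,258 − 156 abstaining = 1,102); 3/4 of 1102 = 826.50, rounded up to 827, so 827 needed; 828 in favor. Satisfied.

Valid — all requirements satisfied.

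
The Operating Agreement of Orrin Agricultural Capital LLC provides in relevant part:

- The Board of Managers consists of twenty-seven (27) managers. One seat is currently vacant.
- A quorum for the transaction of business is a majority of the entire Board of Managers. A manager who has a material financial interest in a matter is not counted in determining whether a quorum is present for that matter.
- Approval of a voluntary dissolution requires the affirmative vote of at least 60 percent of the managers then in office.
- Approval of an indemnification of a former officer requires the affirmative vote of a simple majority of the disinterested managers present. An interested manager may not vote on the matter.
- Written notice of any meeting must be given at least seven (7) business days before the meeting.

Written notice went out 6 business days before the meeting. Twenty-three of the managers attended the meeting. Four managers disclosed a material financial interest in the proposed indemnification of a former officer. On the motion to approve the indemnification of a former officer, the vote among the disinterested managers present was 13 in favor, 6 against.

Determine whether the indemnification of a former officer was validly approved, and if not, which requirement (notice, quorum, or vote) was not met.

Invalid — notice requirement not satisfied.

Notice: 6 business days given; 7 required (6 < 7). Not satisfied.
Quorum: 23 present, but the 4 interested managers do not count, leaving 19. Quorum is 14. Satisfied.
Vote: the indemnification of a former officer requires a majority of the disinterested managers present (23 − 4 = 19). A majority of 19 is 10, so 10 affirmative votes are needed; 13 voted in favor. Satisfied.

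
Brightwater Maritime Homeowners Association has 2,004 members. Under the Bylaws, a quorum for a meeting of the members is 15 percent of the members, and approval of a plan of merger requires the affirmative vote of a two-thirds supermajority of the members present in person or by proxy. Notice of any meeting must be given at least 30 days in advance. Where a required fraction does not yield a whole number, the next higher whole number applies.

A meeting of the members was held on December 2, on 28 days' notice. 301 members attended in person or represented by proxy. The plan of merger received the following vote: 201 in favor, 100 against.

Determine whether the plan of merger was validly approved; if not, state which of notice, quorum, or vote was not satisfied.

Notice: 28 days given; 30 required. Not satisfied.
Quorum: 15% of 2,004 = 300.60, rounded up to 301; 301 present. Satisfied.
Vote: requires two-thirds of those present (301); 2/3 of 301 = 200.67, rounded up to 201, so 201 needed; 201 in favor. Satisfied.

Invalid — notice requirement not satisfied.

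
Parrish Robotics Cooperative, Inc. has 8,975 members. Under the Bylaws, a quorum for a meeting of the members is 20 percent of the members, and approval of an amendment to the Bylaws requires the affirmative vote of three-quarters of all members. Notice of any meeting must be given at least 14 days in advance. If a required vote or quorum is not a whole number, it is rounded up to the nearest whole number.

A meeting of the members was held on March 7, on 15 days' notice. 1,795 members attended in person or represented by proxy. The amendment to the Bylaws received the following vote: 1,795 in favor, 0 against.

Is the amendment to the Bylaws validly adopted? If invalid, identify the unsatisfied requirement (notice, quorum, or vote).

Invalid — vote requirement not satisfied.

Notice: 15 days given; 14 required. Satisfied.
Quorum: 20% of 8,975 = 1,795; 1,795 present. Satisfied.
Vote: requires three-fourths of all members (8,975); 3/4 of 8975 = 6731.25, rounded up to 6732, so 6,732 needed; 1,795 in favor. Not satisfied.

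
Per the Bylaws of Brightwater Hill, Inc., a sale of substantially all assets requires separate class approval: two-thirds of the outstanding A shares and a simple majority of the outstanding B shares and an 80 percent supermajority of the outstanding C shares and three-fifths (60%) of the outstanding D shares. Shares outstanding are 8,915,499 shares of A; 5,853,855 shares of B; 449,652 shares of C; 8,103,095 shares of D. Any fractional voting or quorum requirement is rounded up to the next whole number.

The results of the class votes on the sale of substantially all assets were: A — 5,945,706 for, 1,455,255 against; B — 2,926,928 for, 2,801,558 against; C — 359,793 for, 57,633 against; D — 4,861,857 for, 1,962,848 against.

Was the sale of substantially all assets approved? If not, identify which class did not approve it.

Approved — every class gave the required vote.

A: 2/3 of 8915499 = 5943666; 5,943,666 required, 5,945,706 in favor — approved.
B: a majority of 5853855 is 2926928; 2,926,928 required, 2,926,928 in favor — approved.
C: 4/5 of 449652 = 359721.60, rounded up to 359722; 359,722 required, 359,793 in favor — approved.
D: 3/5 of 8103095 = 4861857; 4,861,857 required, 4,861,857 in favor — approved.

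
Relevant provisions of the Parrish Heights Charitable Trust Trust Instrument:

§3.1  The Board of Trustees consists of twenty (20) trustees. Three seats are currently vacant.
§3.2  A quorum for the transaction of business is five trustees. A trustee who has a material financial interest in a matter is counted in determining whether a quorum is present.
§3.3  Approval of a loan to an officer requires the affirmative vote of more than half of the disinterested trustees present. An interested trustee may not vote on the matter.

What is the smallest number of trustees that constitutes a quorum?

5

The quorum is fixed at 5.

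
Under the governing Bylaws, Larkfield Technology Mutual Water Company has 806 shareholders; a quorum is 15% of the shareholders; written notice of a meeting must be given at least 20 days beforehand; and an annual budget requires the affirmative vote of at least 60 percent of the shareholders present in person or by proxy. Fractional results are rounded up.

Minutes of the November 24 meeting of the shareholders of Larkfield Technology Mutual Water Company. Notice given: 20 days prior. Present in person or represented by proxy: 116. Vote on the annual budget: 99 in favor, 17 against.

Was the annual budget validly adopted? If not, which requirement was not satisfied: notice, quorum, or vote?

Invalid — quorum requirement not satisfied.

Notice: 20 days given; 20 required. Satisfied.
Quorum: 15% of 806 = 120.90, rounded up to 121; 116 present. Not satisfied.
Vote: requires three-fifths of those present (116); 3/5 of 116 = 69.60, rounded up to 70, so 70 needed; 99 in favor. Satisfied.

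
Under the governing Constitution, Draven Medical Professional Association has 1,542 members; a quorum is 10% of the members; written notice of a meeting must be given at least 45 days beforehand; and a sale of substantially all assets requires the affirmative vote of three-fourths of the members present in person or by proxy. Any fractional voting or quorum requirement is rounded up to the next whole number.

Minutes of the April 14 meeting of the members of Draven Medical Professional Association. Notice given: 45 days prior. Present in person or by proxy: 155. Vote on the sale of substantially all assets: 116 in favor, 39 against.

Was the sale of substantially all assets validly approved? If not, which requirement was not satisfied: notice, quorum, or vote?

Notice: 45 days given; 45 required. Satisfied.
Quorum: 10% of 1,542 = 154.20, rounded up to 155; 155 present. Satisfied.
Vote: requires three-fourths of those present (155); 3/4 of 155 = 116.25, rounded up to 117, so 117 needed; 116 in favor. Not satisfied.

Invalid — vote requirement not satisfied.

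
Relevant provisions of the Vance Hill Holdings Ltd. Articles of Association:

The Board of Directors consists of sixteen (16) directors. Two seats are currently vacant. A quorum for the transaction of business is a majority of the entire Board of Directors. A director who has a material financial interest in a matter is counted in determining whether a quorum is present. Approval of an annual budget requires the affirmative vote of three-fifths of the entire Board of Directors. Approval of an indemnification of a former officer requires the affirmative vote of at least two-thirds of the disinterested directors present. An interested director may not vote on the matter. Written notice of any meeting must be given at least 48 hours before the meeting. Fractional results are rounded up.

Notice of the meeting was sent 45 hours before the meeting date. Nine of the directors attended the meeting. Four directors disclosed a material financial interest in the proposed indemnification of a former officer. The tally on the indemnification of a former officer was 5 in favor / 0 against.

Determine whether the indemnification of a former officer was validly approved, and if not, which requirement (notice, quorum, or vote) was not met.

Invalid — notice requirement not satisfied.

Notice: 45 hours given; 48 required (45 < 48). Not satisfied.
Quorum: 9 present (interested directors count toward quorum); quorum is 9. Satisfied.
Vote: the indemnification of a former officer requires two-thirds of the disinterested directors present (9 − 4 = 5). 2/3 of 5 = 3.33, rounded up to 4, so 4 affirmative votes are needed; 5 voted in favor. Satisfied.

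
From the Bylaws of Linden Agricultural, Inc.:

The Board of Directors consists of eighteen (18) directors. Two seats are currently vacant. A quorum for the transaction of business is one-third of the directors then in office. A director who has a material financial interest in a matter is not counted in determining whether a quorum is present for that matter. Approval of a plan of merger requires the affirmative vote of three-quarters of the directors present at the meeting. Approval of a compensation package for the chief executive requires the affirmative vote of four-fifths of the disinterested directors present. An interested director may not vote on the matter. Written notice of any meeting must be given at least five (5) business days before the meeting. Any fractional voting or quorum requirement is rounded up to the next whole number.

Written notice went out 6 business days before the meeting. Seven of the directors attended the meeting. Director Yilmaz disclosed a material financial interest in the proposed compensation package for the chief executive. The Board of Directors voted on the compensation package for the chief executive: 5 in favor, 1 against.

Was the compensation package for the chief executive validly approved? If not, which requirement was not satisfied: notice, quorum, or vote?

Notice: 6 business days given; 5 required (6 ≥ 5). Satisfied.
Quorum: 7 present, but the 1 interested director does not count, leaving 6. Quorum is 6. Satisfied.
Vote: the compensation package for the chief executive requires four-fifths of the disinterested directors present (7 − 1 = 6). 4/5 of 6 = 4.80, rounded up to 5, so 5 affirmative votes are needed; 5 voted in favor. Satisfied.

Valid — all requirements satisfied.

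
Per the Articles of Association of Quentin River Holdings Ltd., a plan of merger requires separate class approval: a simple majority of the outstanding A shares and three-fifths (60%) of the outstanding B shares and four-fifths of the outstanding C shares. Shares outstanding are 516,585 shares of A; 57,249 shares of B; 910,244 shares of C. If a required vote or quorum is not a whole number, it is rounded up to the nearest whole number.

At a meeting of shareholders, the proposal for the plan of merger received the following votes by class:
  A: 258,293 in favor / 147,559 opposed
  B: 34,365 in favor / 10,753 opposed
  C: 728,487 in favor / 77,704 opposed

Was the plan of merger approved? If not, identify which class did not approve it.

Approved — every class gave the required vote.

A: a majority of 516585 is 258293; 258,293 required, 258,293 in favor — approved.
B: 3/5 of 57249 = 34349.40, rounded up to 34350; 34,350 required, 34,365 in favor — approved.
C: 4/5 of 910244 = 728195.20, rounded up to 728196; 728,196 required, 728,487 in favor — approved.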